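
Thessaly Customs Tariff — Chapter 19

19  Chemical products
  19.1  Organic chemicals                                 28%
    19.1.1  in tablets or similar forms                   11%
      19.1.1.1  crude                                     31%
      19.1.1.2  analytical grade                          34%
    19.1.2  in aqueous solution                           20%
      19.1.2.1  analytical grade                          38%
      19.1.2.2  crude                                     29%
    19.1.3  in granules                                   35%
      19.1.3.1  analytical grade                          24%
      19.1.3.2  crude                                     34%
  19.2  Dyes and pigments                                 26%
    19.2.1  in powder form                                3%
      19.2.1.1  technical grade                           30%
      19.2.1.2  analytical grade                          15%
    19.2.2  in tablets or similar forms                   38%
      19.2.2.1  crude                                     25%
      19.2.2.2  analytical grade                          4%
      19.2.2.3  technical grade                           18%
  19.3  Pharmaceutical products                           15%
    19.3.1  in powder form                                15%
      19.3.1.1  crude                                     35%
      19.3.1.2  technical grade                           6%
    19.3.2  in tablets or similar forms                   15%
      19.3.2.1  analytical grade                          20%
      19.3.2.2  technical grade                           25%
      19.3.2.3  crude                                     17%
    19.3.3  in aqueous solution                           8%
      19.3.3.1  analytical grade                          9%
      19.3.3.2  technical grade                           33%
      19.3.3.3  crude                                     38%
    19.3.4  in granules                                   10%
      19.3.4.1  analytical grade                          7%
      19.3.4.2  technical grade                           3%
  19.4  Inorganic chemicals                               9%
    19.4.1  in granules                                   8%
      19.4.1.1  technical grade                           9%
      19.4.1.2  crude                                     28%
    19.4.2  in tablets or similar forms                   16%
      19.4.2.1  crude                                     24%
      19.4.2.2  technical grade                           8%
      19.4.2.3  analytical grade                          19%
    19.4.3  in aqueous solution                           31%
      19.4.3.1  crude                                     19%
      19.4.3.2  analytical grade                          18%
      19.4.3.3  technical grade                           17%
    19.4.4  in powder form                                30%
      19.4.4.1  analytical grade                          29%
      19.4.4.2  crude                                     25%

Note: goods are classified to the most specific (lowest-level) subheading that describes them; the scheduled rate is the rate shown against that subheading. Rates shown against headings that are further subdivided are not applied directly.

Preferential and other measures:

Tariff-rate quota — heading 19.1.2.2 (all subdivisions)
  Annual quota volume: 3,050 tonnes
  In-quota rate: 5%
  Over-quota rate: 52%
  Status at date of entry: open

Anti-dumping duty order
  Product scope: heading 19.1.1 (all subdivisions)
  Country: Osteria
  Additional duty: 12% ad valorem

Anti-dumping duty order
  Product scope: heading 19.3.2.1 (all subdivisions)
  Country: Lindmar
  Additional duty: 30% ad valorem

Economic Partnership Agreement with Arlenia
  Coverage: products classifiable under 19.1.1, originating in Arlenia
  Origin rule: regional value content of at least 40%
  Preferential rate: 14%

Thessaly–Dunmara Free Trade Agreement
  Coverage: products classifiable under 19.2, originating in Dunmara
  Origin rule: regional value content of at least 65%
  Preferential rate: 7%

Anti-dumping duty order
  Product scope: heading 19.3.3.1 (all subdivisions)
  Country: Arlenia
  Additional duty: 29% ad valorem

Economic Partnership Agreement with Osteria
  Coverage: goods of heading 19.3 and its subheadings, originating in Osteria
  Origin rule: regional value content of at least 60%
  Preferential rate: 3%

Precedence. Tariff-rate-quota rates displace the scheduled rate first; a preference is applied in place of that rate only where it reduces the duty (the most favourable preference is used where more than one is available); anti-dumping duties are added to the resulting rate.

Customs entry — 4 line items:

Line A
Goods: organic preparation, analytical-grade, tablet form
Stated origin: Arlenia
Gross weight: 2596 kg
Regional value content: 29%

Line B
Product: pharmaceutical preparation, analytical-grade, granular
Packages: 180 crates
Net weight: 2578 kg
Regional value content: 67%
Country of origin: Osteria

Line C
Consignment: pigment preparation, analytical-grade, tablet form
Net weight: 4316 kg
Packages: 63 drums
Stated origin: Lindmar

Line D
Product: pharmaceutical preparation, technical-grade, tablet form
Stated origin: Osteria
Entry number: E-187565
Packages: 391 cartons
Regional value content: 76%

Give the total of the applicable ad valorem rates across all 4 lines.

44%

Line A: organic → 19.1; tablet form → 19.1.1; analytical-grade → 19.1.1.2. Scheduled 34%. Arlenia agreement on 19.1.1: RVC < 40%. → 34%.
Line B: pharmaceutical → 19.3; granular → 19.3.4; analytical-grade → 19.3.4.1. Scheduled 7%. Osteria agreement on 19.3: RVC ≥ 60% → 3% available; preferential 3%. → 3%.
Line C: pigment → 19.2; tablet form → 19.2.2; analytical-grade → 19.2.2.2. Scheduled 4%. No special measure applies. → 4%.
Line D: pharmaceutical → 19.3; tablet form → 19.3.2; technical-grade → 19.3.2.2. Scheduled 25%. Osteria agreement on 19.3: RVC ≥ 60% → 3% available; preferential 3%. → 3%.
Sum: 34% + 3% + 4% + 3% = 44%.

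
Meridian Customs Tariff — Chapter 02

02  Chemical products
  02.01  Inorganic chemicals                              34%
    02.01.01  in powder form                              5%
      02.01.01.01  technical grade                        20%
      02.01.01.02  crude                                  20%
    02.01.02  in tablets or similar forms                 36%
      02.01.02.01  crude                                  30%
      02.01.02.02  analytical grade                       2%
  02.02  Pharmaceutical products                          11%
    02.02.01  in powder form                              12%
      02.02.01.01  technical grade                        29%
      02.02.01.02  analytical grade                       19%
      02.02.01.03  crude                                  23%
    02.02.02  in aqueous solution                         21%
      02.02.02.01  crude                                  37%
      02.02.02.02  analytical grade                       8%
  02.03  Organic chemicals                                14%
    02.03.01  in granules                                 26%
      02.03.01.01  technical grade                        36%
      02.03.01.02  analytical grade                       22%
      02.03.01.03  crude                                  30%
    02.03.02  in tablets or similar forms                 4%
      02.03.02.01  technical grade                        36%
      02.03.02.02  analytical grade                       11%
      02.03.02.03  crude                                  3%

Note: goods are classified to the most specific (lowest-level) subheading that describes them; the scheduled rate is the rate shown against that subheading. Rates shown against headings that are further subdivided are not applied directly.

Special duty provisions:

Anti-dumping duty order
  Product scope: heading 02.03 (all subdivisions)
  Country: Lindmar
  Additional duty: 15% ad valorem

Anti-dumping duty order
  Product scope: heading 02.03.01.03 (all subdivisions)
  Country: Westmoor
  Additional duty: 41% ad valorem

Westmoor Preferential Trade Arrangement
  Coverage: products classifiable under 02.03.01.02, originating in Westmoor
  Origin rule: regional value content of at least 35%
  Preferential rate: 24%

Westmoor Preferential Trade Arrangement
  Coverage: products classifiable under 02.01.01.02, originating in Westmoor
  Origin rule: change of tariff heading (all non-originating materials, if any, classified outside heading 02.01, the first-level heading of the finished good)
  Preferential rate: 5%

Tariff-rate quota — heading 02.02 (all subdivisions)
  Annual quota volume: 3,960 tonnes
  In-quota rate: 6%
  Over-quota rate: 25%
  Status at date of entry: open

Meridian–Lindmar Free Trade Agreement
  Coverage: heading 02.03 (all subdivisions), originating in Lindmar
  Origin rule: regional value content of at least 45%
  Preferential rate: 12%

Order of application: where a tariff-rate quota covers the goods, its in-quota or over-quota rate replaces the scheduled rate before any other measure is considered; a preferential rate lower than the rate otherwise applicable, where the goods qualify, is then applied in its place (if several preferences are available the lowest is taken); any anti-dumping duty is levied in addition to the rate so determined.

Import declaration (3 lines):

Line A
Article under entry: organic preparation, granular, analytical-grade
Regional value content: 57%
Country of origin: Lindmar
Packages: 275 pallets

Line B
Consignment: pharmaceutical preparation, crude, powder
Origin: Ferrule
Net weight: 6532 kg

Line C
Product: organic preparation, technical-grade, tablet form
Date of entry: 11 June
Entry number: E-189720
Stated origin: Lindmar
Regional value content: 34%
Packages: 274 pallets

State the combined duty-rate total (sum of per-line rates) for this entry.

Line A: organic → 02.03; granular → 02.03.01; analytical-grade → 02.03.01.02. Scheduled 22%. Lindmar agreement on 02.03: RVC ≥ 45% → 12% available; preferential 12%; anti-dumping (Lindmar, 02.03): +15%; total 12% + 15% = 27%. → 27%.
Line B: pharmaceutical → 02.02; powder → 02.02.01; crude → 02.02.01.03. Scheduled 23%. quota on 02.02 open → in-quota 6%. → 6%.
Line C: organic → 02.03; tablet form → 02.03.02; technical-grade → 02.03.02.01. Scheduled 36%. Lindmar agreement on 02.03: RVC < 45%; anti-dumping (Lindmar, 02.03): +15%; total 36% + 15% = 51%. → 51%.
Sum: 27% + 6% + 51% = 84%.

84%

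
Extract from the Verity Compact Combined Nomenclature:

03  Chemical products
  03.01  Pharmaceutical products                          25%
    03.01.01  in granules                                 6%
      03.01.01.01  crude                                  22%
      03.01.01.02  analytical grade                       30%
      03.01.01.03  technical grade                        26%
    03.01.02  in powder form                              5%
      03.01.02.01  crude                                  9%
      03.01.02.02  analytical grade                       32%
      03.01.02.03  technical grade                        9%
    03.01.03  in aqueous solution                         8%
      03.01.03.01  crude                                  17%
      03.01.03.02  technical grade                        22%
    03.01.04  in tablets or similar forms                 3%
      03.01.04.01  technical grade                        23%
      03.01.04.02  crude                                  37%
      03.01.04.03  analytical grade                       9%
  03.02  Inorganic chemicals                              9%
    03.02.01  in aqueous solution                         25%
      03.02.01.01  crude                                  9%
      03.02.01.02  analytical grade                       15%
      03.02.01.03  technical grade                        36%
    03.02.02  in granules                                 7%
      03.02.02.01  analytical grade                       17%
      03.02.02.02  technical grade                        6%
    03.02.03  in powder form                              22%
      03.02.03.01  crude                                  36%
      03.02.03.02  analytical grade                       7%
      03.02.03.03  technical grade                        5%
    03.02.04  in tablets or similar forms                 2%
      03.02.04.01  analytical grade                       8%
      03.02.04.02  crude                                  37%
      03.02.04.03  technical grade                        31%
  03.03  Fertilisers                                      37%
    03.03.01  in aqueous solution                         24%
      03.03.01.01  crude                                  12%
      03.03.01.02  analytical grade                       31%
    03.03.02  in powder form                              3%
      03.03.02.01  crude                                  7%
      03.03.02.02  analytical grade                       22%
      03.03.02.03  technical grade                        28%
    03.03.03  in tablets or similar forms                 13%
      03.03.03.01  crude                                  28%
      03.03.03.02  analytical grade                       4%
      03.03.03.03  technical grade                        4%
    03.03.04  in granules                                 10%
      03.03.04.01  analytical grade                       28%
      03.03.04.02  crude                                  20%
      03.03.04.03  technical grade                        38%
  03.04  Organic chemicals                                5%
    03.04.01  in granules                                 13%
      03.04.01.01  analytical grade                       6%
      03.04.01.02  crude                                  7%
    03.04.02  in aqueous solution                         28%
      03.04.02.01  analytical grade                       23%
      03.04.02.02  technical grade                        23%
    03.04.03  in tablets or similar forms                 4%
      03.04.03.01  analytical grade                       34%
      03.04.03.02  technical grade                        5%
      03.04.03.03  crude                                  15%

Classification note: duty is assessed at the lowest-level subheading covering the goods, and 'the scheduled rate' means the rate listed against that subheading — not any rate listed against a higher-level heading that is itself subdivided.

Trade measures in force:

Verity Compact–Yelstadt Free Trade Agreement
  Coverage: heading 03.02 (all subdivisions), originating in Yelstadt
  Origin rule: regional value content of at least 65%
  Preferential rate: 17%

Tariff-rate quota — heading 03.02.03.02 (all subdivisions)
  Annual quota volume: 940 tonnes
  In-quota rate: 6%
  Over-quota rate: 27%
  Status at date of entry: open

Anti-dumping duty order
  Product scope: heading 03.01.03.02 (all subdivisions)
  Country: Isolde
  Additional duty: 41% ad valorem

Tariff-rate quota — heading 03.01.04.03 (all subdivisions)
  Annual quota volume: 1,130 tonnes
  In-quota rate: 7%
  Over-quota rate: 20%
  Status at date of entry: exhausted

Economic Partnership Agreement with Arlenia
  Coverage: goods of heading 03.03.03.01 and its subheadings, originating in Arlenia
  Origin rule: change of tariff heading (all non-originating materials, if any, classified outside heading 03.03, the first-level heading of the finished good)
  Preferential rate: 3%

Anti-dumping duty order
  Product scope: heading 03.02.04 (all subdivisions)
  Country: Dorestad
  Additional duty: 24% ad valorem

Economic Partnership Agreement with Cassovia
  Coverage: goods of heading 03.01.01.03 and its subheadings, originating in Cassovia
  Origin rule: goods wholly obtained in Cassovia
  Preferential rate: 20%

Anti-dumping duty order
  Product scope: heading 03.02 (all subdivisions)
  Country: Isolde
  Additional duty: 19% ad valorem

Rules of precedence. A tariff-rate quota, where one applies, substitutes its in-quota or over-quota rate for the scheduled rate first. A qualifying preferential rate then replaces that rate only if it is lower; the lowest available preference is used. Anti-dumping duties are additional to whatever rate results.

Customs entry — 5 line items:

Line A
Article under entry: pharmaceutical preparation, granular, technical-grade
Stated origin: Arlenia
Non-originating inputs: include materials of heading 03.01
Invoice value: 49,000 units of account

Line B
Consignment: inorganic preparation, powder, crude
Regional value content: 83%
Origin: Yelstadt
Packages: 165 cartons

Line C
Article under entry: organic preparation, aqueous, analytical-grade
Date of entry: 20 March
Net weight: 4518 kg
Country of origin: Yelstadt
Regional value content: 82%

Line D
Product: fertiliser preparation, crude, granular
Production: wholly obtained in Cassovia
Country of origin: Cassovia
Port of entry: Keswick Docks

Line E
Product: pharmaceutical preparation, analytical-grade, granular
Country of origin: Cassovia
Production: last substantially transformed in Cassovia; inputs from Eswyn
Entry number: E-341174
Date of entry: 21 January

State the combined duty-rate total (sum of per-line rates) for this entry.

Line A: pharmaceutical → 03.01; granular → 03.01.01; technical-grade → 03.01.01.03. Scheduled 26%. Arlenia agreement on 03.03.03.01: 03.01.01.03 not covered. → 26%.
Line B: inorganic → 03.02; powder → 03.02.03; crude → 03.02.03.01. Scheduled 36%. Yelstadt agreement on 03.02: RVC ≥ 65% → 17% available; preferential 17%. → 17%.
Line C: organic → 03.04; aqueous → 03.04.02; analytical-grade → 03.04.02.01. Scheduled 23%. Yelstadt agreement on 03.02: 03.04.02.01 not covered. → 23%.
Line D: fertiliser → 03.03; granular → 03.03.04; crude → 03.03.04.02. Scheduled 20%. Cassovia agreement on 03.01.01.03: 03.03.04.02 not covered. → 20%.
Line E: pharmaceutical → 03.01; granular → 03.01.01; analytical-grade → 03.01.01.02. Scheduled 30%. Cassovia agreement on 03.01.01.03: 03.01.01.02 not covered. → 30%.
Sum: 26% + 17% + 23% + 20% + 30% = 116%.

116%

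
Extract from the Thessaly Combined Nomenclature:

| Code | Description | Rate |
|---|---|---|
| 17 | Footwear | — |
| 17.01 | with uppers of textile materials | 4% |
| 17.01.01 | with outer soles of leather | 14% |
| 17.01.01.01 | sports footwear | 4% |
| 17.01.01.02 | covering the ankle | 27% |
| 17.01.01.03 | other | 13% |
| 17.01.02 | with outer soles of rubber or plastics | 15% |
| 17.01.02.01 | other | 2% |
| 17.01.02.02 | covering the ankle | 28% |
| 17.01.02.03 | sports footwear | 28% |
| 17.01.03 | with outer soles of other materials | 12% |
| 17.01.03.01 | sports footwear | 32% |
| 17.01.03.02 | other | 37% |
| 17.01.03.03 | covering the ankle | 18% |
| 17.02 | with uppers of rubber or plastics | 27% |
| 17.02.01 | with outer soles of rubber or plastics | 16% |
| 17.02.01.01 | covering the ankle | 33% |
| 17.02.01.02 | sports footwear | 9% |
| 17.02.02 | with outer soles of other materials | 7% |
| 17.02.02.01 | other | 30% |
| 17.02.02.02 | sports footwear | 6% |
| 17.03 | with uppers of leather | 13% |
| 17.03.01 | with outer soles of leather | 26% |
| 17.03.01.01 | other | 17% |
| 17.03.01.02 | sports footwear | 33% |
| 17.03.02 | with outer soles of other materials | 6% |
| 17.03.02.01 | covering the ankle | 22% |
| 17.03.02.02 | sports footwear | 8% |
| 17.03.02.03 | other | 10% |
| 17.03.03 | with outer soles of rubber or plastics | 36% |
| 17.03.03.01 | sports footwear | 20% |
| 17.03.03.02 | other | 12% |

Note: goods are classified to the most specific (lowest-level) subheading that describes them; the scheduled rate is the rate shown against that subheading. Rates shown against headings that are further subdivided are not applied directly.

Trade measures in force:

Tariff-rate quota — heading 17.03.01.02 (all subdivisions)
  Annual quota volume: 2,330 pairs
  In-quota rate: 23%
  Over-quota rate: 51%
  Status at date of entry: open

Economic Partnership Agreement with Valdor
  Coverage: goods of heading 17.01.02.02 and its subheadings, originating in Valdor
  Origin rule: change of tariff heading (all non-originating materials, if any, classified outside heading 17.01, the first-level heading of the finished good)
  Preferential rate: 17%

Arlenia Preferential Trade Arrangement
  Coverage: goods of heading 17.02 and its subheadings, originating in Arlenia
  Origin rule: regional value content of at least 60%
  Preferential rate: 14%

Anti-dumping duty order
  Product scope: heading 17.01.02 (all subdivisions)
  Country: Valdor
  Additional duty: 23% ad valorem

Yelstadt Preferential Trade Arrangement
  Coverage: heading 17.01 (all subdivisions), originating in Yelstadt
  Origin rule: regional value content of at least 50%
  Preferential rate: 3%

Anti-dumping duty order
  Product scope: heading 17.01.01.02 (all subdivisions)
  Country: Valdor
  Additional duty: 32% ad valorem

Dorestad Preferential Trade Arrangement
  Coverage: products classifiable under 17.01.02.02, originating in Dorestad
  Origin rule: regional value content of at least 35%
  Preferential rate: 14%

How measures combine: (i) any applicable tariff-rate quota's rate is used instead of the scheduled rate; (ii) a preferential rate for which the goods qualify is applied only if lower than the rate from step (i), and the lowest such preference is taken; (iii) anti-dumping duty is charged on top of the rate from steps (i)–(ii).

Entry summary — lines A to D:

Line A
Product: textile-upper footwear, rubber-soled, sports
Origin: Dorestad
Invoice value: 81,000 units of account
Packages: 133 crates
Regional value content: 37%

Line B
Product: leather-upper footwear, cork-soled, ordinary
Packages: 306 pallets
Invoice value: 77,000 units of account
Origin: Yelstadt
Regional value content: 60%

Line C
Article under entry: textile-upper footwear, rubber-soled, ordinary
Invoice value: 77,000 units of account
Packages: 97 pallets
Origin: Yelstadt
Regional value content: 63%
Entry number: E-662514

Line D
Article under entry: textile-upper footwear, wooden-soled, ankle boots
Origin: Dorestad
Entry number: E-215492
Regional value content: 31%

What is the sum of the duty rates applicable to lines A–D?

58%

Line A: textile-upper → 17.01; rubber-soled → 17.01.02; sports → 17.01.02.03. Scheduled 28%. Dorestad agreement on 17.01.02.02: 17.01.02.03 not covered. → 28%.
Line B: leather-upper → 17.03; cork-soled → 17.03.02; ordinary → 17.03.02.03. Scheduled 10%. Yelstadt agreement on 17.01: 17.03.02.03 not covered. → 10%.
Line C: textile-upper → 17.01; rubber-soled → 17.01.02; ordinary → 17.01.02.01. Scheduled 2%. Yelstadt agreement on 17.01: RVC ≥ 50% → 3% available; preference 3% not lower than 2% → no reduction. → 2%.
Line D: textile-upper → 17.01; wooden-soled → 17.01.03; ankle boots → 17.01.03.03. Scheduled 18%. Dorestad agreement on 17.01.02.02: 17.01.03.03 not covered. → 18%.
Sum: 28% + 10% + 2% + 18% = 58%.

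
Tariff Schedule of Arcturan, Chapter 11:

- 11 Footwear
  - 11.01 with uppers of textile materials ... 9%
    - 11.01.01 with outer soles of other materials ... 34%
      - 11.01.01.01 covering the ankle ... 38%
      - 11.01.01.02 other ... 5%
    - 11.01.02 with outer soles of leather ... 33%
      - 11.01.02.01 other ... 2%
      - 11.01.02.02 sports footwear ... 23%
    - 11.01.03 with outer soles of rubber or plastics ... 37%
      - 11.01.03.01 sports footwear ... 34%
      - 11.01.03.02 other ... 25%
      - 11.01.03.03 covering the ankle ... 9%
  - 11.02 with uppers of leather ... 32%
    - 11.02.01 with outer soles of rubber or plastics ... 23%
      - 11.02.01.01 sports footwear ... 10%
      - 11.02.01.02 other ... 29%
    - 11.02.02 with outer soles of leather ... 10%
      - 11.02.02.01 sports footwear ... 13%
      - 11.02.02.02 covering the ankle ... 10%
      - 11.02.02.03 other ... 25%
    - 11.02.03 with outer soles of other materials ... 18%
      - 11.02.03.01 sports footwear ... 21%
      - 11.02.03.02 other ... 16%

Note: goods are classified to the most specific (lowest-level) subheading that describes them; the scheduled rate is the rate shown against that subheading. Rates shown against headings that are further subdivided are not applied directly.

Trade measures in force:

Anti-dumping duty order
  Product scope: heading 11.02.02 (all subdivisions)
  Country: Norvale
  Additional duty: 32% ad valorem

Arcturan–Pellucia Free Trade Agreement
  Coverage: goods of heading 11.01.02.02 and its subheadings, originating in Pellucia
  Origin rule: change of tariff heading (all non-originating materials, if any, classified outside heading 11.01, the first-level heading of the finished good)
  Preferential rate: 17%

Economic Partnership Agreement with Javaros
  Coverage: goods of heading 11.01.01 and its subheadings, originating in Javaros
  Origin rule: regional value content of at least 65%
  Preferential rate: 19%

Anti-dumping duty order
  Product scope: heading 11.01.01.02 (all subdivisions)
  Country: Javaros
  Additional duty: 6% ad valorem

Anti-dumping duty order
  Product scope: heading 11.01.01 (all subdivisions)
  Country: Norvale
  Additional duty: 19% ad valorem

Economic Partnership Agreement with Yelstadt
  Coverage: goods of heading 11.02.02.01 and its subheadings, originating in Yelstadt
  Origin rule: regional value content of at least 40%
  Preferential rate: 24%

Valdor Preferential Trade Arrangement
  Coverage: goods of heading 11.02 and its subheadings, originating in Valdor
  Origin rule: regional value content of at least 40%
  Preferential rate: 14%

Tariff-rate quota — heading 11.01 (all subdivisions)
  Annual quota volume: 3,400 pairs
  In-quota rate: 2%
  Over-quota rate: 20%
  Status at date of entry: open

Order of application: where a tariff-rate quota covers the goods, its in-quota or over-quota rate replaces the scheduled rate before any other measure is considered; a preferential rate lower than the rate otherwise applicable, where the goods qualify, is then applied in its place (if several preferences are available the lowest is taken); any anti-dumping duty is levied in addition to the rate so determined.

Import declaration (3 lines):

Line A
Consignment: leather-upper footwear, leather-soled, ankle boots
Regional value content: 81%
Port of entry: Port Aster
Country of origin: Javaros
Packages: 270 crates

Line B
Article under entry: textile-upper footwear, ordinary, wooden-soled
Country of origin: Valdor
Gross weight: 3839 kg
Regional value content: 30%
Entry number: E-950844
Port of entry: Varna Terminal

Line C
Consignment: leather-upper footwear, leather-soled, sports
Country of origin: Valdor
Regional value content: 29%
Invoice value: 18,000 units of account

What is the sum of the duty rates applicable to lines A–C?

Line A: leather-upper → 11.02; leather-soled → 11.02.02; ankle boots → 11.02.02.02. Scheduled 10%. Javaros agreement on 11.01.01: 11.02.02.02 not covered. → 10%.
Line B: textile-upper → 11.01; wooden-soled → 11.01.01; ordinary → 11.01.01.02. Scheduled 5%. quota on 11.01 open → in-quota 2%; Valdor agreement on 11.02: 11.01.01.02 not covered. → 2%.
Line C: leather-upper → 11.02; leather-soled → 11.02.02; sports → 11.02.02.01. Scheduled 13%. Valdor agreement on 11.02: RVC < 40%. → 13%.
Sum: 10% + 2% + 13% = 25%.

25%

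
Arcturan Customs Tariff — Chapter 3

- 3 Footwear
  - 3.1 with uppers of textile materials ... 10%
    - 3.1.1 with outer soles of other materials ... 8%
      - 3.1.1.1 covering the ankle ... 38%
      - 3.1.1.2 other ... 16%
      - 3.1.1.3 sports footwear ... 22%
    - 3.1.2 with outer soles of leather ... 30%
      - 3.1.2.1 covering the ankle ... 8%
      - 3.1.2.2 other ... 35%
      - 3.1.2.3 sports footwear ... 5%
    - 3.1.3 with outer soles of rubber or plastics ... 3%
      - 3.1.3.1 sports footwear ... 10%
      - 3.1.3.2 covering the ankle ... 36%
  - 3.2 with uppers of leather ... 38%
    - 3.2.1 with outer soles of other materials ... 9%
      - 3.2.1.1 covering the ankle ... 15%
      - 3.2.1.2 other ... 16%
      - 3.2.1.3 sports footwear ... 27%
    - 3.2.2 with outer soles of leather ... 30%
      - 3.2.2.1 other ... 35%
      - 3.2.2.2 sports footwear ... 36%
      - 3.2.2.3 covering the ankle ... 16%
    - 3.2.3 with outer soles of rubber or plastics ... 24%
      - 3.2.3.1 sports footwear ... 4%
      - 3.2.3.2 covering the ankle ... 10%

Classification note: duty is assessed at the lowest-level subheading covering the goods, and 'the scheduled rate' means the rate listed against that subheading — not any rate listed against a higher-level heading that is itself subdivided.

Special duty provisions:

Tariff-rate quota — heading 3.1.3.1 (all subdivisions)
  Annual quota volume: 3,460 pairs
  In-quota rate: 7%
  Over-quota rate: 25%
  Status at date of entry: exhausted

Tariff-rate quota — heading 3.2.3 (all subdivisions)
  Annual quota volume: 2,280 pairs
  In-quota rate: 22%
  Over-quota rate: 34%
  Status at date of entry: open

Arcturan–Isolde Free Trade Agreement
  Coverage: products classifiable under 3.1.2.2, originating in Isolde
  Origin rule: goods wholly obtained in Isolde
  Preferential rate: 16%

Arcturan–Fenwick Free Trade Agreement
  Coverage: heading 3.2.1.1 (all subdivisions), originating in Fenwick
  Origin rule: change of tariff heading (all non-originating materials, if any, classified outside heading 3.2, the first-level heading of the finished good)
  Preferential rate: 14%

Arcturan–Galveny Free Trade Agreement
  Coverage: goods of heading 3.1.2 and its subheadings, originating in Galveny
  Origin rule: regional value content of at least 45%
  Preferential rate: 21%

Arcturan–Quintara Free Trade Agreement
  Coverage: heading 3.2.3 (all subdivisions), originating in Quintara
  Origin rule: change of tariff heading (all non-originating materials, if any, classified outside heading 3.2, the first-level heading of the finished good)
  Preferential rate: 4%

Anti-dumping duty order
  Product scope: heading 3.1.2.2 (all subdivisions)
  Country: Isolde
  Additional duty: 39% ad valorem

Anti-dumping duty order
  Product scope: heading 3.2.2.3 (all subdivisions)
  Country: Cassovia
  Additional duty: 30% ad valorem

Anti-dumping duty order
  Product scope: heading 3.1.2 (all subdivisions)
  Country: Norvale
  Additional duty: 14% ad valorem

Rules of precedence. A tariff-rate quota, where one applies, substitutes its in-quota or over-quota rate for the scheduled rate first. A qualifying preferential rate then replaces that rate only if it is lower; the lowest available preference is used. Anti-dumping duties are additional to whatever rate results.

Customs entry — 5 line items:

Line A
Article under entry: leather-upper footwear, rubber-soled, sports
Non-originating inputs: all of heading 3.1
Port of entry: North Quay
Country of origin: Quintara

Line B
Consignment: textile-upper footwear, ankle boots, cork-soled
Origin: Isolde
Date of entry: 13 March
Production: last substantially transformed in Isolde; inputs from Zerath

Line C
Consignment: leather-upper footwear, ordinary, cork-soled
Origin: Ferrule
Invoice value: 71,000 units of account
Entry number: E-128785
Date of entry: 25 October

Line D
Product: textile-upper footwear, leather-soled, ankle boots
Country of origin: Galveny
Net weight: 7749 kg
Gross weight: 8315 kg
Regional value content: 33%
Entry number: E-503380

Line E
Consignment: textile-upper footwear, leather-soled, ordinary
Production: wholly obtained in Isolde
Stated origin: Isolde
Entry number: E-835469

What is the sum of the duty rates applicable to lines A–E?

121%

Line A: leather-upper → 3.2; rubber-soled → 3.2.3; sports → 3.2.3.1. Scheduled 4%. quota on 3.2.3 open → in-quota 22%; Quintara agreement on 3.2.3: CTH met → 4% available; preferential 4%. → 4%.
Line B: textile-upper → 3.1; cork-soled → 3.1.1; ankle boots → 3.1.1.1. Scheduled 38%. Isolde agreement on 3.1.2.2: 3.1.1.1 not covered. → 38%.
Line C: leather-upper → 3.2; cork-soled → 3.2.1; ordinary → 3.2.1.2. Scheduled 16%. No special measure applies. → 16%.
Line D: textile-upper → 3.1; leather-soled → 3.1.2; ankle boots → 3.1.2.1. Scheduled 8%. Galveny agreement on 3.1.2: RVC < 45%. → 8%.
Line E: textile-upper → 3.1; leather-soled → 3.1.2; ordinary → 3.1.2.2. Scheduled 35%. Isolde agreement on 3.1.2.2: wholly obtained → 16% available; preferential 16%; anti-dumping (Isolde, 3.1.2.2): +39%; total 16% + 39% = 55%. → 55%.
Sum: 4% + 38% + 16% + 8% + 55% = 121%.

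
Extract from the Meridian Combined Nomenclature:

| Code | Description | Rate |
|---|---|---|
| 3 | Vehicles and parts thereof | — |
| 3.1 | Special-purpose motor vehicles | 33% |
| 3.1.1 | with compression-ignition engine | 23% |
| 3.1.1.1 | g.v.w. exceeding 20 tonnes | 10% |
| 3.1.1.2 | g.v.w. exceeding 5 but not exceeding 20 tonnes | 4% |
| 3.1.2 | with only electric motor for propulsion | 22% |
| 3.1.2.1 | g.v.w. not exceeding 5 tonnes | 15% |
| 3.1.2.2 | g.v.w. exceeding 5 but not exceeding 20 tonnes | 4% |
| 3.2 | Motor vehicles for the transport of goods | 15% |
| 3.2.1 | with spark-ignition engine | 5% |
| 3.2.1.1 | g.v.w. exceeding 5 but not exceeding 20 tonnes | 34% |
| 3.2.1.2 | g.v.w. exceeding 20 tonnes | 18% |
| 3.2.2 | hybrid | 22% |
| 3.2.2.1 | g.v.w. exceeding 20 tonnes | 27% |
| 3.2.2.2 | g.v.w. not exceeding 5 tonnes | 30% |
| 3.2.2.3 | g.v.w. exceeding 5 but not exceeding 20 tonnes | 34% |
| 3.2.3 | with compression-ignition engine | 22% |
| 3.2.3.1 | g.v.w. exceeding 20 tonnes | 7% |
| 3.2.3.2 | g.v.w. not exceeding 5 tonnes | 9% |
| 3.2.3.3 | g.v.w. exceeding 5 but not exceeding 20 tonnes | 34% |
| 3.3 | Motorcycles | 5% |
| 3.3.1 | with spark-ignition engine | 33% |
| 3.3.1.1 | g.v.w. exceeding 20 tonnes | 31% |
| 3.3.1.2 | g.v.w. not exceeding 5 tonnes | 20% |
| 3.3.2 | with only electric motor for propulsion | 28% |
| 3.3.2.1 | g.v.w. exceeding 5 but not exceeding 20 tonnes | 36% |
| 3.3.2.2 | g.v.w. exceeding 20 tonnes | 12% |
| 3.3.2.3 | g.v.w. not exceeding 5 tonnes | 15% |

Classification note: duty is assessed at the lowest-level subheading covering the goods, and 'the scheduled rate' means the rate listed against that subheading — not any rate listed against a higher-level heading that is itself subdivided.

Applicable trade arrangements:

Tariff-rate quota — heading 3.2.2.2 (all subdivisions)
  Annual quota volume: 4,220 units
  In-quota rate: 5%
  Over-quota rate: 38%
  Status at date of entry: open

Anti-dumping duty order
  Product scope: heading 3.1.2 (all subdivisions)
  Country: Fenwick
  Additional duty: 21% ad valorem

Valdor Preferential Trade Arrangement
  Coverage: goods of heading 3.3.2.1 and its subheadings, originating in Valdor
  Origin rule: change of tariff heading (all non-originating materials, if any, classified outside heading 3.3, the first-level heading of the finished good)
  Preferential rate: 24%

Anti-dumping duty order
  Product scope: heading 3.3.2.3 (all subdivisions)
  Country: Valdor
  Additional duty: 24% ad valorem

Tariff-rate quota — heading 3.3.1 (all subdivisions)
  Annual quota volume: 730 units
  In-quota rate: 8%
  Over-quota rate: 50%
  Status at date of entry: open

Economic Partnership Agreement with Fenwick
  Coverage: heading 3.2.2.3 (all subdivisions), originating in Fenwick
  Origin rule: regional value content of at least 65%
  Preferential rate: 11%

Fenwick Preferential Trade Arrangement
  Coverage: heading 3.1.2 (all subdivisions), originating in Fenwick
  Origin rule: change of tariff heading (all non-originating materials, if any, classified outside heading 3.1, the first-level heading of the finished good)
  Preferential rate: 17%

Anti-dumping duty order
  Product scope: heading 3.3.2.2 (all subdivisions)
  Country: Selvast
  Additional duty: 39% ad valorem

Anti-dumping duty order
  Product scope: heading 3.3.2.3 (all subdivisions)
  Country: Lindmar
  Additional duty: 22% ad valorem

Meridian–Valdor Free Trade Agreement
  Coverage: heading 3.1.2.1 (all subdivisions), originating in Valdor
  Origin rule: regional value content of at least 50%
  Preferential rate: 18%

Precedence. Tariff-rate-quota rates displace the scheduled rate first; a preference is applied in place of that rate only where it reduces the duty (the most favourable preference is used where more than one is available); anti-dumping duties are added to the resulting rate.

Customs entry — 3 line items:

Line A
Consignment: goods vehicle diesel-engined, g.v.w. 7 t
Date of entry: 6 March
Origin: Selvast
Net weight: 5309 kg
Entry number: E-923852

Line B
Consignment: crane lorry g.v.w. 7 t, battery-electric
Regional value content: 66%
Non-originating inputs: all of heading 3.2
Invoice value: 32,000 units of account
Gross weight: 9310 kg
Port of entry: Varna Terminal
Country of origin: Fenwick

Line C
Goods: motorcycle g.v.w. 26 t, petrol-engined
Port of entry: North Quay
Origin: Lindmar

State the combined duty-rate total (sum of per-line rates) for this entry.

Line A: goods vehicle → 3.2; diesel-engined → 3.2.3; g.v.w. 7 t → 3.2.3.3. Scheduled 34%. No special measure applies. → 34%.
Line B: crane lorry → 3.1; battery-electric → 3.1.2; g.v.w. 7 t → 3.1.2.2. Scheduled 4%. Fenwick agreement on 3.2.2.3: 3.1.2.2 not covered; Fenwick agreement on 3.1.2: CTH met → 17% available; preference 17% not lower than 4% → no reduction; anti-dumping (Fenwick, 3.1.2): +21%; total 4% + 21% = 25%. → 25%.
Line C: motorcycle → 3.3; petrol-engined → 3.3.1; g.v.w. 26 t → 3.3.1.1. Scheduled 31%. quota on 3.3.1 open → in-quota 8%. → 8%.
Sum: 34% + 25% + 8% = 67%.

67%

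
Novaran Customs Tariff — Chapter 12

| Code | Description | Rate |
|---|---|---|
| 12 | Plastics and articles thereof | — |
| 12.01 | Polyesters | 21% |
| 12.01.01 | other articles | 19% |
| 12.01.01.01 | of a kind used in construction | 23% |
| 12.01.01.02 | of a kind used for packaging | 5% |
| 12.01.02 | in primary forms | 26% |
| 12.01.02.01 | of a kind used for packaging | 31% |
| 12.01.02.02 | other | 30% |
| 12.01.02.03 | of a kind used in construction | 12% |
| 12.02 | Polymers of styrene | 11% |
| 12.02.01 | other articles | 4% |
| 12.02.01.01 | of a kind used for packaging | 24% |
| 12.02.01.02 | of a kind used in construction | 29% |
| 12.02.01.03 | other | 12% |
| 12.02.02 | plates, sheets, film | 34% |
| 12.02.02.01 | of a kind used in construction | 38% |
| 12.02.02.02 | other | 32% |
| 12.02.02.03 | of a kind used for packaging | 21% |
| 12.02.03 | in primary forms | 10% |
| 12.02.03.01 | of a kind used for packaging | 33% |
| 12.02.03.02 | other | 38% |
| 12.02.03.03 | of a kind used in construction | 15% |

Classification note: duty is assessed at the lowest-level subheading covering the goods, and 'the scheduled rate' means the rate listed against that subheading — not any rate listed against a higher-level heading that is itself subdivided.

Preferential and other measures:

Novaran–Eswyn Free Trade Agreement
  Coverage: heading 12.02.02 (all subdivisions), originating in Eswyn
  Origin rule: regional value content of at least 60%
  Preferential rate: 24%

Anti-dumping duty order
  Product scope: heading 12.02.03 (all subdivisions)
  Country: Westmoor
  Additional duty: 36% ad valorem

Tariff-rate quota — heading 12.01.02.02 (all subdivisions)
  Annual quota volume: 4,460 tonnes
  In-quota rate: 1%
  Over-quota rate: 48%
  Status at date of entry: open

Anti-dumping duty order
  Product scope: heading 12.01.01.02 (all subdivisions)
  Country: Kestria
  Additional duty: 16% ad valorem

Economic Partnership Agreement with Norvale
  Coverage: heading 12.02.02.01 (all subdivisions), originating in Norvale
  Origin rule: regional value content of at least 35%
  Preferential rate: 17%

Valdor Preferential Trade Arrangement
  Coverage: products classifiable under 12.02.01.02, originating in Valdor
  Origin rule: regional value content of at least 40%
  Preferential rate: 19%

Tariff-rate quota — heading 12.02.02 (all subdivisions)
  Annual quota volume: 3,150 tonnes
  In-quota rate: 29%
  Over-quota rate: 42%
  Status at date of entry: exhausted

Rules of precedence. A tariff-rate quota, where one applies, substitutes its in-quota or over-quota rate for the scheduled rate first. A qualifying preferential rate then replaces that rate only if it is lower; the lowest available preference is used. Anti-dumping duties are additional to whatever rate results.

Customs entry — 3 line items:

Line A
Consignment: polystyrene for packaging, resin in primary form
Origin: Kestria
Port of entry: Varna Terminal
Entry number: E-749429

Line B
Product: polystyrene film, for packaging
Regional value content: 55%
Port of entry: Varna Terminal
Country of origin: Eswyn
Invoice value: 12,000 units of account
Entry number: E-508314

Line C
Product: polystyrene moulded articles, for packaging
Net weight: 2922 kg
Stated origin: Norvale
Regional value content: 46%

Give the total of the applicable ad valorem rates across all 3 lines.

Line A: polystyrene → 12.02; resin in primary form → 12.02.03; for packaging → 12.02.03.01. Scheduled 33%. No special measure applies. → 33%.
Line B: polystyrene → 12.02; film → 12.02.02; for packaging → 12.02.02.03. Scheduled 21%. quota on 12.02.02 exhausted → over-quota 42%; Eswyn agreement on 12.02.02: RVC < 60%. → 42%.
Line C: polystyrene → 12.02; moulded articles → 12.02.01; for packaging → 12.02.01.01. Scheduled 24%. Norvale agreement on 12.02.02.01: 12.02.01.01 not covered. → 24%.
Sum: 33% + 42% + 24% = 99%.

99%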